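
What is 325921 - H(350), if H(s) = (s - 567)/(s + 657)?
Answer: 328202664/1007 ≈ 3.2592e+5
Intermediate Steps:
H(s) = (-567 + s)/(657 + s)
325921 - H(350) = 325921 - (-567 + 350)/(657 + 350) = 325921 - (-217)/1007 = 325921 - 1*(-217/1007) = 325921 + 217/1007 = 328202664/1007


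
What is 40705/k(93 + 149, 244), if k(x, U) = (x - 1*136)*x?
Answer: 40705/25652 ≈ 1.5868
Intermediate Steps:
k(x, U) = x*(-136 + x) (k(x, U) = (x - 136)*x = (-136 + x)*x = x*(-136 + x))
40705/k(93 + 149, 244) = 40705/(((93 + 149)*(-136 + (93 + 149)))) = 40705/((242*(-136 + 242))) = 40705/((242*106)) = 40705/25652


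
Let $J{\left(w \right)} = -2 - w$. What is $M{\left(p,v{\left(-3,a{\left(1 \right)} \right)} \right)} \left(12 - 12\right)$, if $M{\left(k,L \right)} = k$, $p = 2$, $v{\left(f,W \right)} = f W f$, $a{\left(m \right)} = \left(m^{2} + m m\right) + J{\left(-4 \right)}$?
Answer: $0$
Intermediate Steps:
$a{\left(m \right)} = 2 + 2 m^{2}$ ($a{\left(m \right)} = \left(m^{2} + m m\right) - -2 = \left(m^{2} + m^{2}\right) + \left(-2 + 4\right) = 2 m^{2} + 2 = 2 + 2 m^{2}$)
$v{\left(f,W \right)} = W f^{2}$ ($v{\left(f,W \right)} = W f f = W f^{2}$)
$M{\left(p,v{\left(-3,a{\left(1 \right)} \right)} \right)} \left(12 - 12\right) = 2 \left(12 - 12\right) = 2 \cdot 0 = 0$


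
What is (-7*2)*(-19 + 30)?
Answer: -154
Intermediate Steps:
(-7*2)*(-19 + 30) = -14*11 = -154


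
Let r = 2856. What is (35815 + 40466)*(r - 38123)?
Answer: -2690202027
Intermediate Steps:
(35815 + 40466)*(r - 38123) = (35815 + 40466)*(2856 - 38123) = 76281*(-35267) = -2690202027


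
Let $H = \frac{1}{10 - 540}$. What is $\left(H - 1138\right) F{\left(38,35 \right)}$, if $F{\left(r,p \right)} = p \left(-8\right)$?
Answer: $\frac{16887948}{53} \approx 3.1864 \cdot 10^{5}$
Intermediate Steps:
$F{\left(r,p \right)} = - 8 p$
$H = - \frac{1}{530}$ ($H = \frac{1}{-530} = - \frac{1}{530} \approx -0.0018868$)
$\left(H - 1138\right) F{\left(38,35 \right)} = \left(- \frac{1}{530} - 1138\right) \left(\left(-8\right) 35\right) = \left(- \frac{603141}{530}\right) \left(-280\right) = \frac{16887948}{53}$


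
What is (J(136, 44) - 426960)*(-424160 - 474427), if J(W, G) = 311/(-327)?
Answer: 41819110055199/109 ≈ 3.8366e+11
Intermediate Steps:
J(W, G) = -311/327 (J(W, G) = 311*(-1/327) = -311/327)
(J(136, 44) - 426960)*(-424160 - 474427) = (-311/327 - 426960)*(-424160 - 474427) = -139616231/327*(-898587) = 41819110055199/109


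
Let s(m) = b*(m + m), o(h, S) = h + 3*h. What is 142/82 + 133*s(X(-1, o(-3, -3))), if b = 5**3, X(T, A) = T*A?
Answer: 16359071/41 ≈ 3.9900e+5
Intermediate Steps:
o(h, S) = 4*h
X(T, A) = A*T
b = 125
s(m) = 250*m (s(m) = 125*(m + m) = 125*(2*m) = 250*m)
142/82 + 133*s(X(-1, o(-3, -3))) = 142/82 + 133*(250*((4*(-3))*(-1))) = 142*(1/82) + 133*(250*(-12*(-1))) = 71/41 + 133*(250*12) = 71/41 + 133*3000 = 71/41 + 399000 = 16359071/41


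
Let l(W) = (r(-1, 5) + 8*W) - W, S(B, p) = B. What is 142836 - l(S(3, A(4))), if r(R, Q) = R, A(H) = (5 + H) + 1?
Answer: 142816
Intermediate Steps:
A(H) = 6 + H
l(W) = -1 + 7*W (l(W) = (-1 + 8*W) - W = -1 + 7*W)
142836 - l(S(3, A(4))) = 142836 - (-1 + 7*3) = 142836 - (-1 + 21) = 142836 - 1*20 = 142836 - 20 = 142816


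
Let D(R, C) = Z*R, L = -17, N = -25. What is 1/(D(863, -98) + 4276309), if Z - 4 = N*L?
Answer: 1/4646536 ≈ 2.1521e-7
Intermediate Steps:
Z = 429 (Z = 4 - 25*(-17) = 4 + 425 = 429)
D(R, C) = 429*R
1/(D(863, -98) + 4276309) = 1/(429*863 + 4276309) = 1/(370227 + 4276309) = 1/4646536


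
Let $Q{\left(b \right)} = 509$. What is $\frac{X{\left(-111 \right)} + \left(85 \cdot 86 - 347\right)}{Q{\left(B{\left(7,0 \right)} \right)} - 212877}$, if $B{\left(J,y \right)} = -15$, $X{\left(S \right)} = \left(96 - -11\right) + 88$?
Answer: $- \frac{3579}{106184} \approx -0.033706$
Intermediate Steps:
$X{\left(S \right)} = 195$ ($X{\left(S \right)} = \left(96 + 11\right) + 88 = 107 + 88 = 195$)
$\frac{X{\left(-111 \right)} + \left(85 \cdot 86 - 347\right)}{Q{\left(B{\left(7,0 \right)} \right)} - 212877} = \frac{195 + \left(85 \cdot 86 - 347\right)}{509 - 212877} = \frac{195 + \left(7310 - 347\right)}{-212368} = \left(195 + 6963\right) \left(- \frac{1}{212368}\right) = 7158 \left(- \frac{1}{212368}\right) = - \frac{3579}{106184}$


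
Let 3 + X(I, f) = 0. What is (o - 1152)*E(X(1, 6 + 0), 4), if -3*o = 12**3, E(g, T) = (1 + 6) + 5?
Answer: -20736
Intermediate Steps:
X(I, f) = -3 (X(I, f) = -3 + 0 = -3)
E(g, T) = 12 (E(g, T) = 7 + 5 = 12)
o = -576 (o = -1/3*12**3 = -1/3*1728 = -576)
(o - 1152)*E(X(1, 6 + 0), 4) = (-576 - 1152)*12 = -1728*12 = -20736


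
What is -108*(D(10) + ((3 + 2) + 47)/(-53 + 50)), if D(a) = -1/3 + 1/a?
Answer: 9486/5 ≈ 1897.2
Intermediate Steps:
D(a) = -1/3 + 1/a (D(a) = -1*1/3 + 1/a = -1/3 + 1/a)
-108*(D(10) + ((3 + 2) + 47)/(-53 + 50)) = -108*((1/3)*(3 - 1*10)/10 + ((3 + 2) + 47)/(-53 + 50)) = -108*((1/3)*(1/10)*(3 - 10) + (5 + 47)/(-3)) = -108*((1/3)*(1/10)*(-7) + 52*(-1/3)) = -108*(-7/30 - 52/3) = -108*(-527/30) = 9486/5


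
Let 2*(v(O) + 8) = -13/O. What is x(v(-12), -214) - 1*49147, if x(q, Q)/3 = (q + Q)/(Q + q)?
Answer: -49144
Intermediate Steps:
v(O) = -8 - 13/(2*O) (v(O) = -8 + (-13/O)/2 = -8 - 13/(2*O))
x(q, Q) = 3 (x(q, Q) = 3*((q + Q)/(Q + q)) = 3*((Q + q)/(Q + q)) = 3*1 = 3)
x(v(-12), -214) - 1*49147 = 3 - 1*49147 = 3 - 49147 = -49144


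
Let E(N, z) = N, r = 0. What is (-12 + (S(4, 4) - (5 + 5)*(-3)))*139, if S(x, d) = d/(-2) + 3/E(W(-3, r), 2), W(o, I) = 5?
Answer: 11537/5 ≈ 2307.4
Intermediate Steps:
S(x, d) = 3/5 - d/2 (S(x, d) = d/(-2) + 3/5 = d*(-1/2) + 3*(1/5) = -d/2 + 3/5 = 3/5 - d/2)
(-12 + (S(4, 4) - (5 + 5)*(-3)))*139 = (-12 + ((3/5 - 1/2*4) - (5 + 5)*(-3)))*139 = (-12 + ((3/5 - 2) - 10*(-3)))*139 = (-12 + (-7/5 - 1*(-30)))*139 = (-12 + (-7/5 + 30))*139 = (-12 + 143/5)*139 = (83/5)*139 = 11537/5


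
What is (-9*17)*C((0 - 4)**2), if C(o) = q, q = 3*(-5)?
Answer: 2295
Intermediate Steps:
q = -15
C(o) = -15
(-9*17)*C((0 - 4)**2) = -9*17*(-15) = -153*(-15) = 2295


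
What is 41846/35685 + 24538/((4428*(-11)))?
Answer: 1058831/1583010 ≈ 0.66887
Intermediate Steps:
41846/35685 + 24538/((4428*(-11))) = 41846*(1/35685) + 24538/(-48708) = 686/585 + 24538*(-1/48708) = 686/585 - 12269/24354 = 1058831/1583010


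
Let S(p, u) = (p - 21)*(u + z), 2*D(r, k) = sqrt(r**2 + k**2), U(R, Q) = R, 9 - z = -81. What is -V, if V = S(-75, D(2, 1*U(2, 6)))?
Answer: 8640 + 96*sqrt(2) ≈ 8775.8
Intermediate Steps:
z = 90 (z = 9 - 1*(-81) = 9 + 81 = 90)
D(r, k) = sqrt(k**2 + r**2)/2 (D(r, k) = sqrt(r**2 + k**2)/2 = sqrt(k**2 + r**2)/2)
S(p, u) = (-21 + p)*(90 + u) (S(p, u) = (p - 21)*(u + 90) = (-21 + p)*(90 + u))
V = -8640 - 96*sqrt(2) (V = -1890 - 21*sqrt((1*2)**2 + 2**2)/2 + 90*(-75) - 75*sqrt((1*2)**2 + 2**2)/2 = -1890 - 21*sqrt(2**2 + 4)/2 - 6750 - 75*sqrt(2**2 + 4)/2 = -1890 - 21*sqrt(4 + 4)/2 - 6750 - 75*sqrt(4 + 4)/2 = -1890 - 21*sqrt(8)/2 - 6750 - 75*sqrt(8)/2 = -1890 - 21*2*sqrt(2)/2 - 6750 - 75*2*sqrt(2)/2 = -1890 - 21*sqrt(2) - 6750 - 75*sqrt(2) = -8640 - 96*sqrt(2) ≈ -8775.8)
-V = -(-8640 - 96*sqrt(2)) = 8640 + 96*sqrt(2)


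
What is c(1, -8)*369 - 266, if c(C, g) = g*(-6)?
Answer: 17446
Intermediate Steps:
c(C, g) = -6*g
c(1, -8)*369 - 266 = -6*(-8)*369 - 266 = 48*369 - 266 = 17712 - 266 = 17446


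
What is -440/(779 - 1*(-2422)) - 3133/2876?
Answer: -1026743/836916 ≈ -1.2268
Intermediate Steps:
-440/(779 - 1*(-2422)) - 3133/2876 = -440/(779 + 2422) - 3133*1/2876 = -440/3201 - 3133/2876 = -440*1/3201 - 3133/2876 = -40/291 - 3133/2876 = -1026743/836916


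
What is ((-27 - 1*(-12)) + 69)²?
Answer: 2916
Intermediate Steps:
((-27 - 1*(-12)) + 69)² = ((-27 + 12) + 69)² = (-15 + 69)² = 54² = 2916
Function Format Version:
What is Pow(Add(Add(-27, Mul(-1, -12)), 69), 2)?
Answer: 2916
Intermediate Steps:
Pow(Add(Add(-27, Mul(-1, -12)), 69), 2) = Pow(Add(Add(-27, 12), 69), 2) = Pow(Add(-15, 69), 2) = Pow(54, 2) = 2916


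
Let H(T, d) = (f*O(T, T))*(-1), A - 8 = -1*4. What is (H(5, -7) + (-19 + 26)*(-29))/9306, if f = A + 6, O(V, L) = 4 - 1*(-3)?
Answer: -91/3102 ≈ -0.029336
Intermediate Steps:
A = 4 (A = 8 - 1*4 = 8 - 4 = 4)
O(V, L) = 7 (O(V, L) = 4 + 3 = 7)
f = 10 (f = 4 + 6 = 10)
H(T, d) = -70 (H(T, d) = (10*7)*(-1) = 70*(-1) = -70)
(H(5, -7) + (-19 + 26)*(-29))/9306 = (-70 + (-19 + 26)*(-29))/9306 = (-70 + 7*(-29))*(1/9306) = (-70 - 203)*(1/9306) = -273*1/9306 = -91/3102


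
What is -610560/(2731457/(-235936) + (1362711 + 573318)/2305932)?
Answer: 615141882339328/10818102157 ≈ 56862.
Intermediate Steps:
-610560/(2731457/(-235936) + (1362711 + 573318)/2305932) = -610560/(2731457*(-1/235936) + 1936029*(1/2305932)) = -610560/(-2731457/235936 + 645343/768644) = -610560/(-486814597065/45337697696) = -610560*(-45337697696/486814597065) = 615141882339328/10818102157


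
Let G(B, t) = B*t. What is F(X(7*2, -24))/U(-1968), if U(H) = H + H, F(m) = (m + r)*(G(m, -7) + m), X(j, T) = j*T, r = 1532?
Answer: -25116/41 ≈ -612.58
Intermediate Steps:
X(j, T) = T*j
F(m) = -6*m*(1532 + m) (F(m) = (m + 1532)*(m*(-7) + m) = (1532 + m)*(-7*m + m) = (1532 + m)*(-6*m) = -6*m*(1532 + m))
U(H) = 2*H
F(X(7*2, -24))/U(-1968) = (6*(-168*2)*(-1532 - (-24)*7*2))/((2*(-1968))) = (6*(-24*14)*(-1532 - (-24)*14))/(-3936) = (6*(-336)*(-1532 - 1*(-336)))*(-1/3936) = (6*(-336)*(-1532 + 336))*(-1/3936) = (6*(-336)*(-1196))*(-1/3936) = 2411136*(-1/3936) = -25116/41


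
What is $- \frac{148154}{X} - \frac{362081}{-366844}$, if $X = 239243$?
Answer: $\frac{32275938707}{87764859092} \approx 0.36775$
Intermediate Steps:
$- \frac{148154}{X} - \frac{362081}{-366844} = - \frac{148154}{239243} - \frac{362081}{-366844} = \left(-148154\right) \frac{1}{239243} - - \frac{362081}{366844} = - \frac{148154}{239243} + \frac{362081}{366844} = \frac{32275938707}{87764859092}$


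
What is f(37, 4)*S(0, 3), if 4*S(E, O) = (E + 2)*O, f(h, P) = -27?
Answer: -81/2 ≈ -40.500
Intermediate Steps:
S(E, O) = O*(2 + E)/4 (S(E, O) = ((E + 2)*O)/4 = ((2 + E)*O)/4 = (O*(2 + E))/4 = O*(2 + E)/4)
f(37, 4)*S(0, 3) = -27*3*(2 + 0)/4 = -27*3*2/4 = -27*3/2 = -81/2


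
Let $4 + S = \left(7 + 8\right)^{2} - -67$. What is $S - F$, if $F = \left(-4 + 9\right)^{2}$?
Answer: $263$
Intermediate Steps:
$F = 25$ ($F = 5^{2} = 25$)
$S = 288$ ($S = -4 - \left(-67 - \left(7 + 8\right)^{2}\right) = -4 + \left(15^{2} + 67\right) = -4 + \left(225 + 67\right) = -4 + 292 = 288$)
$S - F = 288 - 25 = 263$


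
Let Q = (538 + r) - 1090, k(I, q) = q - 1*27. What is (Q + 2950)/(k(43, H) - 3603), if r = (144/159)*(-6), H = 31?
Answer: -126806/190747 ≈ -0.66479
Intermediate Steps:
k(I, q) = -27 + q (k(I, q) = q - 27 = -27 + q)
r = -288/53 (r = (144*(1/159))*(-6) = (48/53)*(-6) = -288/53 ≈ -5.4340)
Q = -29544/53 (Q = (538 - 288/53) - 1090 = 28226/53 - 1090 = -29544/53 ≈ -557.43)
(Q + 2950)/(k(43, H) - 3603) = (-29544/53 + 2950)/((-27 + 31) - 3603) = 126806/(53*(4 - 3603)) = (126806/53)/(-3599) = (126806/53)*(-1/3599) = -126806/190747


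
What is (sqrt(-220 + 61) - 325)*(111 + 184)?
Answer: -95875 + 295*I*sqrt(159) ≈ -95875.0 + 3719.8*I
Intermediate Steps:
(sqrt(-220 + 61) - 325)*(111 + 184) = (sqrt(-159) - 325)*295 = (I*sqrt(159) - 325)*295 = (-325 + I*sqrt(159))*295 = -95875 + 295*I*sqrt(159)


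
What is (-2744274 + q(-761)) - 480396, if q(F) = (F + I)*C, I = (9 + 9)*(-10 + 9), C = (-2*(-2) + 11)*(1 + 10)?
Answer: -3353205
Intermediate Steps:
C = 165 (C = (4 + 11)*11 = 15*11 = 165)
I = -18 (I = 18*(-1) = -18)
q(F) = -2970 + 165*F (q(F) = (F - 18)*165 = (-18 + F)*165 = -2970 + 165*F)
(-2744274 + q(-761)) - 480396 = (-2744274 + (-2970 + 165*(-761))) - 480396 = (-2744274 + (-2970 - 125565)) - 480396 = (-2744274 - 128535) - 480396 = -2872809 - 480396 = -3353205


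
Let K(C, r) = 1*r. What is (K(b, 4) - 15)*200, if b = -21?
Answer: -2200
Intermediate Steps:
K(C, r) = r
(K(b, 4) - 15)*200 = (4 - 15)*200 = -11*200 = -2200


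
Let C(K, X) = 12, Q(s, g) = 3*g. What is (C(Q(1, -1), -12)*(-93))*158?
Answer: -176328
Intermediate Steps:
(C(Q(1, -1), -12)*(-93))*158 = (12*(-93))*158 = -1116*158 = -176328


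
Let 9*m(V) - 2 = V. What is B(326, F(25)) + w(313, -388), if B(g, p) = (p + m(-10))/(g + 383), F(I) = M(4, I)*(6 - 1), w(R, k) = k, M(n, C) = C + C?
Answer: -2473586/6381 ≈ -387.65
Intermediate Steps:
M(n, C) = 2*C
m(V) = 2/9 + V/9
F(I) = 10*I (F(I) = (2*I)*(6 - 1) = (2*I)*5 = 10*I)
B(g, p) = (-8/9 + p)/(383 + g) (B(g, p) = (p + (2/9 + (⅑)*(-10)))/(g + 383) = (p + (2/9 - 10/9))/(383 + g) = (p - 8/9)/(383 + g) = (-8/9 + p)/(383 + g))
B(326, F(25)) + w(313, -388) = (-8/9 + 10*25)/(383 + 326) - 388 = (-8/9 + 250)/709 - 388 = (1/709)*(2242/9) - 388 = 2242/6381 - 388 = -2473586/6381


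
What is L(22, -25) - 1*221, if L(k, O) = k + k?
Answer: -177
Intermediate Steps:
L(k, O) = 2*k
L(22, -25) - 1*221 = 2*22 - 1*221 = 44 - 221 = -177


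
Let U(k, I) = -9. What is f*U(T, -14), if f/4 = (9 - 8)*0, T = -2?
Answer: 0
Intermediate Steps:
f = 0 (f = 4*((9 - 8)*0) = 4*(1*0) = 4*0 = 0)
f*U(T, -14) = 0*(-9) = 0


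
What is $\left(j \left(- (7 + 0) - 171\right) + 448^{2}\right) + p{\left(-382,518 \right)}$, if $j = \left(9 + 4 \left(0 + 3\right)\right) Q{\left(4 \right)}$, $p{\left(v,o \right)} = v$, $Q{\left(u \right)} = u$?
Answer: $185370$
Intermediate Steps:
$j = 84$ ($j = \left(9 + 4 \left(0 + 3\right)\right) 4 = \left(9 + 4 \cdot 3\right) 4 = \left(9 + 12\right) 4 = 21 \cdot 4 = 84$)
$\left(j \left(- (7 + 0) - 171\right) + 448^{2}\right) + p{\left(-382,518 \right)} = \left(84 \left(- (7 + 0) - 171\right) + 448^{2}\right) - 382 = \left(84 \left(\left(-1\right) 7 - 171\right) + 200704\right) - 382 = \left(84 \left(-7 - 171\right) + 200704\right) - 382 = \left(84 \left(-178\right) + 200704\right) - 382 = \left(-14952 + 200704\right) - 382 = 185752 - 382 = 185370$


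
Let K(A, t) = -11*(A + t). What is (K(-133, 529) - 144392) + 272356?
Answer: 123608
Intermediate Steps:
K(A, t) = -11*A - 11*t
(K(-133, 529) - 144392) + 272356 = ((-11*(-133) - 11*529) - 144392) + 272356 = ((1463 - 5819) - 144392) + 272356 = (-4356 - 144392) + 272356 = -148748 + 272356 = 123608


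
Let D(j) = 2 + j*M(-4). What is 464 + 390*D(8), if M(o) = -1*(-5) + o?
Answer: 4364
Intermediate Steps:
M(o) = 5 + o
D(j) = 2 + j (D(j) = 2 + j*(5 - 4) = 2 + j*1 = 2 + j)
464 + 390*D(8) = 464 + 390*(2 + 8) = 464 + 390*10 = 464 + 3900 = 4364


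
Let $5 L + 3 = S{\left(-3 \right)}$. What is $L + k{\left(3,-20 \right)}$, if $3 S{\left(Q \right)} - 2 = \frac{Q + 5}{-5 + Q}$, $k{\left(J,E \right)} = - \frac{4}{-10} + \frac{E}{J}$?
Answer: $- \frac{27}{4} \approx -6.75$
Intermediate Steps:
$k{\left(J,E \right)} = \frac{2}{5} + \frac{E}{J}$ ($k{\left(J,E \right)} = \left(-4\right) \left(- \frac{1}{10}\right) + \frac{E}{J} = \frac{2}{5} + \frac{E}{J}$)
$S{\left(Q \right)} = \frac{2}{3} + \frac{5 + Q}{3 \left(-5 + Q\right)}$ ($S{\left(Q \right)} = \frac{2}{3} + \frac{\left(Q + 5\right) \frac{1}{-5 + Q}}{3} = \frac{2}{3} + \frac{\left(5 + Q\right) \frac{1}{-5 + Q}}{3} = \frac{2}{3} + \frac{\frac{1}{-5 + Q} \left(5 + Q\right)}{3} = \frac{2}{3} + \frac{5 + Q}{3 \left(-5 + Q\right)}$)
$L = - \frac{29}{60}$ ($L = - \frac{3}{5} + \frac{\frac{1}{-5 - 3} \left(- \frac{5}{3} - 3\right)}{5} = - \frac{3}{5} + \frac{\frac{1}{-8} \left(- \frac{14}{3}\right)}{5} = - \frac{3}{5} + \frac{\left(- \frac{1}{8}\right) \left(- \frac{14}{3}\right)}{5} = - \frac{3}{5} + \frac{1}{5} \cdot \frac{7}{12} = - \frac{3}{5} + \frac{7}{60} = - \frac{29}{60} \approx -0.48333$)
$L + k{\left(3,-20 \right)} = - \frac{29}{60} + \left(\frac{2}{5} - \frac{20}{3}\right) = - \frac{29}{60} - \frac{94}{15} = - \frac{27}{4}$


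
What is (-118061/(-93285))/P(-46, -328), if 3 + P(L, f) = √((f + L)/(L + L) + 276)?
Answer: 5430806/387723555 + 118061*√592618/1163170665 ≈ 0.092143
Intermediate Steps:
P(L, f) = -3 + √(276 + (L + f)/(2*L)) (P(L, f) = -3 + √((f + L)/(L + L) + 276) = -3 + √((L + f)/((2*L)) + 276) = -3 + √((L + f)*(1/(2*L)) + 276) = -3 + √((L + f)/(2*L) + 276) = -3 + √(276 + (L + f)/(2*L)))
(-118061/(-93285))/P(-46, -328) = (-118061/(-93285))/(-3 + √(1106 + 2*(-328)/(-46))/2) = (-118061*(-1/93285))/(-3 + √(1106 + 2*(-328)*(-1/46))/2) = 118061/(93285*(-3 + √(1106 + 328/23)/2)) = 118061/(93285*(-3 + √(25766/23)/2)) = 118061/(93285*(-3 + (√592618/23)/2)) = 118061/(93285*(-3 + √592618/46))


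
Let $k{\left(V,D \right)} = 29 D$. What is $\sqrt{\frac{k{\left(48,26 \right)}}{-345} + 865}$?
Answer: $\frac{\sqrt{102696495}}{345} \approx 29.374$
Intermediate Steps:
$\sqrt{\frac{k{\left(48,26 \right)}}{-345} + 865} = \sqrt{\frac{29 \cdot 26}{-345} + 865} = \sqrt{754 \left(- \frac{1}{345}\right) + 865} = \sqrt{- \frac{754}{345} + 865} = \sqrt{\frac{297671}{345}} = \frac{\sqrt{102696495}}{345}$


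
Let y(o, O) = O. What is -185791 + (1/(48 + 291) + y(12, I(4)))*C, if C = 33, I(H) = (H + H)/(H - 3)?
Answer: -20964540/113 ≈ -1.8553e+5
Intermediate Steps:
I(H) = 2*H/(-3 + H) (I(H) = (2*H)/(-3 + H) = 2*H/(-3 + H))
-185791 + (1/(48 + 291) + y(12, I(4)))*C = -185791 + (1/(48 + 291) + 2*4/(-3 + 4))*33 = -185791 + (1/339 + 2*4/1)*33 = -185791 + (1/339 + 2*4*1)*33 = -185791 + (1/339 + 8)*33 = -185791 + (2713/339)*33 = -185791 + 29843/113 = -20964540/113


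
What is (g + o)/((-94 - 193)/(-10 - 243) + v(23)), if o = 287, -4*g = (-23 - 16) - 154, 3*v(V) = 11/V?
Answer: 1017819/3928 ≈ 259.12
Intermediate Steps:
v(V) = 11/(3*V) (v(V) = (11/V)/3 = 11/(3*V))
g = 193/4 (g = -((-23 - 16) - 154)/4 = -(-39 - 154)/4 = -1/4*(-193) = 193/4 ≈ 48.250)
(g + o)/((-94 - 193)/(-10 - 243) + v(23)) = (193/4 + 287)/((-94 - 193)/(-10 - 243) + (11/3)/23) = 1341/(4*(-287/(-253) + (11/3)*(1/23))) = 1341/(4*(-287*(-1/253) + 11/69)) = 1341/(4*(287/253 + 11/69)) = 1341/(4*(982/759)) = (1341/4)*(759/982) = 1017819/3928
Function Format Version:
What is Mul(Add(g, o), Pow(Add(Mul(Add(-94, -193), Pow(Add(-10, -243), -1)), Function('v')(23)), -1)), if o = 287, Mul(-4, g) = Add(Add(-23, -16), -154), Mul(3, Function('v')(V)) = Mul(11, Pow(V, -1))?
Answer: Rational(1017819, 3928) ≈ 259.12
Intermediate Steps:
Function('v')(V) = Mul(Rational(11, 3), Pow(V, -1)) (Function('v')(V) = Mul(Rational(1, 3), Mul(11, Pow(V, -1))) = Mul(Rational(11, 3), Pow(V, -1)))
g = Rational(193, 4) (g = Mul(Rational(-1, 4), Add(Add(-23, -16), -154)) = Mul(Rational(-1, 4), Add(-39, -154)) = Mul(Rational(-1, 4), -193) = Rational(193, 4) ≈ 48.250)
Mul(Add(g, o), Pow(Add(Mul(Add(-94, -193), Pow(Add(-10, -243), -1)), Function('v')(23)), -1)) = Mul(Add(Rational(193, 4), 287), Pow(Add(Mul(Add(-94, -193), Pow(Add(-10, -243), -1)), Mul(Rational(11, 3), Pow(23, -1))), -1)) = Mul(Rational(1341, 4), Pow(Add(Mul(-287, Pow(-253, -1)), Mul(Rational(11, 3), Rational(1, 23))), -1)) = Mul(Rational(1341, 4), Pow(Add(Mul(-287, Rational(-1, 253)), Rational(11, 69)), -1)) = Mul(Rational(1341, 4), Pow(Add(Rational(287, 253), Rational(11, 69)), -1)) = Mul(Rational(1341, 4), Pow(Rational(982, 759), -1)) = Mul(Rational(1341, 4), Rational(759, 982)) = Rational(1017819, 3928)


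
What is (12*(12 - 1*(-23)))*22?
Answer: 9240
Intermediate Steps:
(12*(12 - 1*(-23)))*22 = (12*(12 + 23))*22 = (12*35)*22 = 420*22 = 9240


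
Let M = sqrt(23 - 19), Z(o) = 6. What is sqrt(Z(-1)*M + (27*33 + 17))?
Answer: 2*sqrt(230) ≈ 30.332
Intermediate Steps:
M = 2 (M = sqrt(4) = 2)
sqrt(Z(-1)*M + (27*33 + 17)) = sqrt(6*2 + (27*33 + 17)) = sqrt(12 + (891 + 17)) = sqrt(12 + 908) = sqrt(920) = 2*sqrt(230)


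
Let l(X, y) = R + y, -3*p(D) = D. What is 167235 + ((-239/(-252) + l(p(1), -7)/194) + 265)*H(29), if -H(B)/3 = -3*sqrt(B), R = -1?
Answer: 167235 + 6499835*sqrt(29)/2716 ≈ 1.8012e+5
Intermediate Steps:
p(D) = -D/3
l(X, y) = -1 + y
H(B) = 9*sqrt(B) (H(B) = -(-9)*sqrt(B) = 9*sqrt(B))
167235 + ((-239/(-252) + l(p(1), -7)/194) + 265)*H(29) = 167235 + ((-239/(-252) + (-1 - 7)/194) + 265)*(9*sqrt(29)) = 167235 + ((-239*(-1/252) - 8*1/194) + 265)*(9*sqrt(29)) = 167235 + ((239/252 - 4/97) + 265)*(9*sqrt(29)) = 167235 + (22175/24444 + 265)*(9*sqrt(29)) = 167235 + 6499835*(9*sqrt(29))/24444 = 167235 + 6499835*sqrt(29)/2716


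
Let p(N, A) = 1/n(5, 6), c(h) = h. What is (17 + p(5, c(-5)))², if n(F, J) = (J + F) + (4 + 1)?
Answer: 74529/256 ≈ 291.13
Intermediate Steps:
n(F, J) = 5 + F + J (n(F, J) = (F + J) + 5 = 5 + F + J)
p(N, A) = 1/16 (p(N, A) = 1/(5 + 5 + 6) = 1/16)
(17 + p(5, c(-5)))² = (17 + 1/16)² = (273/16)² = 74529/256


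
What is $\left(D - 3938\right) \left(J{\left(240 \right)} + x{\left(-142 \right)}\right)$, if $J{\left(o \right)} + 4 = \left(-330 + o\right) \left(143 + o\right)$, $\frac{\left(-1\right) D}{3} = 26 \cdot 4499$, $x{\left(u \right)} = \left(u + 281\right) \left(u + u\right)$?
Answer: $26241897000$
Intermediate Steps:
$x{\left(u \right)} = 2 u \left(281 + u\right)$ ($x{\left(u \right)} = \left(281 + u\right) 2 u = 2 u \left(281 + u\right)$)
$D = -350922$ ($D = - 3 \cdot 26 \cdot 4499 = \left(-3\right) 116974 = -350922$)
$J{\left(o \right)} = -4 + \left(-330 + o\right) \left(143 + o\right)$
$\left(D - 3938\right) \left(J{\left(240 \right)} + x{\left(-142 \right)}\right) = \left(-350922 - 3938\right) \left(\left(-47194 + 240^{2} - 44880\right) + 2 \left(-142\right) \left(281 - 142\right)\right) = - 354860 \left(\left(-47194 + 57600 - 44880\right) + 2 \left(-142\right) 139\right) = - 354860 \left(-34474 - 39476\right) = \left(-354860\right) \left(-73950\right) = 26241897000$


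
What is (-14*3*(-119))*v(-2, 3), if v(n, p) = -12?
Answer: -59976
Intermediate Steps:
(-14*3*(-119))*v(-2, 3) = (-14*3*(-119))*(-12) = -42*(-119)*(-12) = 4998*(-12) = -59976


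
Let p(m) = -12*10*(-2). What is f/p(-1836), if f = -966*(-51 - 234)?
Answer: 9177/8 ≈ 1147.1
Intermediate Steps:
p(m) = 240 (p(m) = -120*(-2) = 240)
f = 275310 (f = -966*(-285) = 275310)
f/p(-1836) = 275310/240 = 275310*(1/240) = 9177/8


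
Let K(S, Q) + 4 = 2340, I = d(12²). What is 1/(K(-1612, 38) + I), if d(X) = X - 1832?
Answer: 1/648 ≈ 0.0015432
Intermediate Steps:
d(X) = -1832 + X
I = -1688 (I = -1832 + 12² = -1832 + 144 = -1688)
K(S, Q) = 2336 (K(S, Q) = -4 + 2340 = 2336)
1/(K(-1612, 38) + I) = 1/(2336 - 1688) = 1/648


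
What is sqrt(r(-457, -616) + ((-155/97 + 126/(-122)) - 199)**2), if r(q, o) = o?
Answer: sqrt(1401799208777)/5917 ≈ 200.10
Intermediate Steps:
sqrt(r(-457, -616) + ((-155/97 + 126/(-122)) - 199)**2) = sqrt(-616 + ((-155/97 + 126/(-122)) - 199)**2) = sqrt(-616 + ((-155*1/97 + 126*(-1/122)) - 199)**2) = sqrt(-616 + ((-155/97 - 63/61) - 199)**2) = sqrt(-616 + (-15566/5917 - 199)**2) = sqrt(-616 + (-1193049/5917)**2) = sqrt(-616 + 1423365916401/35010889) = sqrt(1401799208777/35010889) = sqrt(1401799208777)/5917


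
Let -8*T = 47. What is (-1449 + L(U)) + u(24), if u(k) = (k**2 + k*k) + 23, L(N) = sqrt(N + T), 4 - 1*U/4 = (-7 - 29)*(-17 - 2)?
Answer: -274 + 3*I*sqrt(4846)/4 ≈ -274.0 + 52.21*I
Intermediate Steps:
U = -2720 (U = 16 - 4*(-7 - 29)*(-17 - 2) = 16 - (-144)*(-19) = 16 - 4*684 = 16 - 2736 = -2720)
T = -47/8 (T = -1/8*47 = -47/8 ≈ -5.8750)
L(N) = sqrt(-47/8 + N) (L(N) = sqrt(N - 47/8) = sqrt(-47/8 + N))
u(k) = 23 + 2*k**2 (u(k) = (k**2 + k**2) + 23 = 2*k**2 + 23 = 23 + 2*k**2)
(-1449 + L(U)) + u(24) = (-1449 + sqrt(-94 + 16*(-2720))/4) + (23 + 2*24**2) = (-1449 + sqrt(-94 - 43520)/4) + (23 + 2*576) = (-1449 + sqrt(-43614)/4) + (23 + 1152) = (-1449 + (3*I*sqrt(4846))/4) + 1175 = (-1449 + 3*I*sqrt(4846)/4) + 1175 = -274 + 3*I*sqrt(4846)/4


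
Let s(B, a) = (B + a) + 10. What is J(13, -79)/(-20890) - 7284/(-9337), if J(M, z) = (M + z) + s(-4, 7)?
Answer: 152657621/195049930 ≈ 0.78266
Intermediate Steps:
s(B, a) = 10 + B + a
J(M, z) = 13 + M + z (J(M, z) = (M + z) + (10 - 4 + 7) = (M + z) + 13 = 13 + M + z)
J(13, -79)/(-20890) - 7284/(-9337) = (13 + 13 - 79)/(-20890) - 7284/(-9337) = -53*(-1/20890) - 7284*(-1/9337) = 53/20890 + 7284/9337 = 152657621/195049930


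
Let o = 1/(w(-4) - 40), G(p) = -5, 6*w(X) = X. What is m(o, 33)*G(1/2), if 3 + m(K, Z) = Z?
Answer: -150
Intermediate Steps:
w(X) = X/6
o = -3/122 (o = 1/((⅙)*(-4) - 40) = 1/(-⅔ - 40) = 1/(-122/3) = -3/122 ≈ -0.024590)
m(K, Z) = -3 + Z
m(o, 33)*G(1/2) = (-3 + 33)*(-5) = 30*(-5) = -150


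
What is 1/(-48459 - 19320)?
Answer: -1/67779 ≈ -1.4754e-5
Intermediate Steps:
1/(-48459 - 19320) = 1/(-67779) = -1/67779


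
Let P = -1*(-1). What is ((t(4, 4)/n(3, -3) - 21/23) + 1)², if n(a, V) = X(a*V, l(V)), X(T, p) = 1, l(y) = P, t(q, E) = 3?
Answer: 5041/529 ≈ 9.5293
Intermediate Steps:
P = 1
l(y) = 1
n(a, V) = 1
((t(4, 4)/n(3, -3) - 21/23) + 1)² = ((3/1 - 21/23) + 1)² = ((3*1 - 21*1/23) + 1)² = ((3 - 21/23) + 1)² = (48/23 + 1)² = (71/23)² = 5041/529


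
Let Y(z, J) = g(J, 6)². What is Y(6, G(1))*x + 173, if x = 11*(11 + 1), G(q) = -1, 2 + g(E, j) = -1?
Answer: 1361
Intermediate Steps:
g(E, j) = -3 (g(E, j) = -2 - 1 = -3)
Y(z, J) = 9 (Y(z, J) = (-3)² = 9)
x = 132 (x = 11*12 = 132)
Y(6, G(1))*x + 173 = 9*132 + 173 = 1188 + 173 = 1361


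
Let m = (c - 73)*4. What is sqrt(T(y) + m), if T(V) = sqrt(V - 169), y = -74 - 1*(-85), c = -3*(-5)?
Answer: sqrt(-232 + I*sqrt(158)) ≈ 0.41247 + 15.237*I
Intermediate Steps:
c = 15
y = 11 (y = -74 + 85 = 11)
T(V) = sqrt(-169 + V)
m = -232 (m = (15 - 73)*4 = -58*4 = -232)
sqrt(T(y) + m) = sqrt(sqrt(-169 + 11) - 232) = sqrt(sqrt(-158) - 232) = sqrt(I*sqrt(158) - 232) = sqrt(-232 + I*sqrt(158))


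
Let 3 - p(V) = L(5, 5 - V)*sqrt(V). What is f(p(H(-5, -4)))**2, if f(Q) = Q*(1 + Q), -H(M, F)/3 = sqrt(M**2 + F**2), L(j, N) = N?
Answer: 70628958 + 8636874*sqrt(41) + 237216*I*sqrt(3)*41**(3/4) + 2292864*I*sqrt(3)*41**(1/4) ≈ 1.2593e+8 + 1.6706e+7*I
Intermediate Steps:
H(M, F) = -3*sqrt(F**2 + M**2) (H(M, F) = -3*sqrt(M**2 + F**2) = -3*sqrt(F**2 + M**2))
p(V) = 3 - sqrt(V)*(5 - V) (p(V) = 3 - (5 - V)*sqrt(V) = 3 - sqrt(V)*(5 - V))
f(p(H(-5, -4)))**2 = ((3 + sqrt(-3*sqrt((-4)**2 + (-5)**2))*(-5 - 3*sqrt((-4)**2 + (-5)**2)))*(1 + (3 + sqrt(-3*sqrt((-4)**2 + (-5)**2))*(-5 - 3*sqrt((-4)**2 + (-5)**2)))))**2 = ((3 + sqrt(-3*sqrt(16 + 25))*(-5 - 3*sqrt(16 + 25)))*(1 + (3 + sqrt(-3*sqrt(16 + 25))*(-5 - 3*sqrt(16 + 25)))))**2 = ((3 + sqrt(-3*sqrt(41))*(-5 - 3*sqrt(41)))*(1 + (3 + sqrt(-3*sqrt(41))*(-5 - 3*sqrt(41)))))**2 = ((3 + (I*sqrt(3)*41**(1/4))*(-5 - 3*sqrt(41)))*(1 + (3 + (I*sqrt(3)*41**(1/4))*(-5 - 3*sqrt(41)))))**2 = ((3 + I*sqrt(3)*41**(1/4)*(-5 - 3*sqrt(41)))*(1 + (3 + I*sqrt(3)*41**(1/4)*(-5 - 3*sqrt(41)))))**2 = ((3 + I*sqrt(3)*41**(1/4)*(-5 - 3*sqrt(41)))*(4 + I*sqrt(3)*41**(1/4)*(-5 - 3*sqrt(41))))**2 = (3 + I*sqrt(3)*41**(1/4)*(-5 - 3*sqrt(41)))**2*(4 + I*sqrt(3)*41**(1/4)*(-5 - 3*sqrt(41)))**2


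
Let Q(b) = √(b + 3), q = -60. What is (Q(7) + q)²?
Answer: (60 - √10)² ≈ 3230.5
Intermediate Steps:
Q(b) = √(3 + b)
(Q(7) + q)² = (√(3 + 7) - 60)² = (√10 - 60)² = (-60 + √10)²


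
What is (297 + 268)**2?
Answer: 319225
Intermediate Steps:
(297 + 268)**2 = 565**2 = 319225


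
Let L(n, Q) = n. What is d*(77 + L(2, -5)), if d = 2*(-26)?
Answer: -4108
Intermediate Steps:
d = -52
d*(77 + L(2, -5)) = -52*(77 + 2) = -52*79 = -4108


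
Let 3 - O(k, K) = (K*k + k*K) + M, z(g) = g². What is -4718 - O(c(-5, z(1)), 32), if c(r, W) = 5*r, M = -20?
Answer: -6341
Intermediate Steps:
O(k, K) = 23 - 2*K*k (O(k, K) = 3 - ((K*k + k*K) - 20) = 3 - ((K*k + K*k) - 20) = 3 - (2*K*k - 20) = 3 - (-20 + 2*K*k) = 3 + (20 - 2*K*k) = 23 - 2*K*k)
-4718 - O(c(-5, z(1)), 32) = -4718 - (23 - 2*32*5*(-5)) = -4718 - (23 - 2*32*(-25)) = -4718 - (23 + 1600) = -4718 - 1*1623 = -4718 - 1623 = -6341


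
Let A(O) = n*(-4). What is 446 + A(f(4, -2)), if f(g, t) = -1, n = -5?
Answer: 466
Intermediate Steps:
A(O) = 20 (A(O) = -5*(-4) = 20)
446 + A(f(4, -2)) = 446 + 20 = 466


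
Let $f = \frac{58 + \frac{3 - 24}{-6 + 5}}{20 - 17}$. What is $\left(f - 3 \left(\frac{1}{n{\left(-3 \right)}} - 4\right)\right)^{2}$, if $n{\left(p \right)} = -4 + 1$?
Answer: $\frac{13924}{9} \approx 1547.1$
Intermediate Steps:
$n{\left(p \right)} = -3$
$f = \frac{79}{3}$ ($f = \frac{58 - \frac{21}{-1}}{3} = \left(58 - -21\right) \frac{1}{3} = \left(58 + 21\right) \frac{1}{3} = 79 \cdot \frac{1}{3} = \frac{79}{3} \approx 26.333$)
$\left(f - 3 \left(\frac{1}{n{\left(-3 \right)}} - 4\right)\right)^{2} = \left(\frac{79}{3} - 3 \left(\frac{1}{-3} - 4\right)\right)^{2} = \left(\frac{79}{3} - 3 \left(- \frac{1}{3} - 4\right)\right)^{2} = \left(\frac{79}{3} - -13\right)^{2} = \left(\frac{79}{3} + 13\right)^{2} = \left(\frac{118}{3}\right)^{2} = \frac{13924}{9}$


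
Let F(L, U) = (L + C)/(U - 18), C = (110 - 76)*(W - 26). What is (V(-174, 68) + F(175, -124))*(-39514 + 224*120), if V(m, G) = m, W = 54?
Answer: 163199695/71 ≈ 2.2986e+6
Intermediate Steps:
C = 952 (C = (110 - 76)*(54 - 26) = 34*28 = 952)
F(L, U) = (952 + L)/(-18 + U) (F(L, U) = (L + 952)/(U - 18) = (952 + L)/(-18 + U))
(V(-174, 68) + F(175, -124))*(-39514 + 224*120) = (-174 + (952 + 175)/(-18 - 124))*(-39514 + 224*120) = (-174 + 1127/(-142))*(-39514 + 26880) = (-174 - 1/142*1127)*(-12634) = (-174 - 1127/142)*(-12634) = -25835/142*(-12634) = 163199695/71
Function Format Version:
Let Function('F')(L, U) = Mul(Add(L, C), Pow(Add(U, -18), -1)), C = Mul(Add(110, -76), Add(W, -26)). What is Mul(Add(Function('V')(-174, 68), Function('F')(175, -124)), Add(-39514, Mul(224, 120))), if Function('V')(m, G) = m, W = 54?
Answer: Rational(163199695, 71) ≈ 2.2986e+6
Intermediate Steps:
C = 952 (C = Mul(Add(110, -76), Add(54, -26)) = Mul(34, 28) = 952)
Function('F')(L, U) = Mul(Pow(Add(-18, U), -1), Add(952, L)) (Function('F')(L, U) = Mul(Add(L, 952), Pow(Add(U, -18), -1)) = Mul(Add(952, L), Pow(Add(-18, U), -1)) = Mul(Pow(Add(-18, U), -1), Add(952, L)))
Mul(Add(Function('V')(-174, 68), Function('F')(175, -124)), Add(-39514, Mul(224, 120))) = Mul(Add(-174, Mul(Pow(Add(-18, -124), -1), Add(952, 175))), Add(-39514, Mul(224, 120))) = Mul(Add(-174, Mul(Pow(-142, -1), 1127)), Add(-39514, 26880)) = Mul(Add(-174, Mul(Rational(-1, 142), 1127)), -12634) = Mul(Add(-174, Rational(-1127, 142)), -12634) = Mul(Rational(-25835, 142), -12634) = Rational(163199695, 71)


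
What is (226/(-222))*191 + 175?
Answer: -2158/111 ≈ -19.441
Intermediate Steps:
(226/(-222))*191 + 175 = (226*(-1/222))*191 + 175 = -113/111*191 + 175 = -21583/111 + 175 = -2158/111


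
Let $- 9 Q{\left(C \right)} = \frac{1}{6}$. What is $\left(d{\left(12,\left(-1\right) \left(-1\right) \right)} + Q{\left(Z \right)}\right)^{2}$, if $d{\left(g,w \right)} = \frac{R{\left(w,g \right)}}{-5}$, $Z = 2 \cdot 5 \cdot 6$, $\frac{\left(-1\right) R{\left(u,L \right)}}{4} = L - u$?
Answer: $\frac{5621641}{72900} \approx 77.114$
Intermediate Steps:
$R{\left(u,L \right)} = - 4 L + 4 u$ ($R{\left(u,L \right)} = - 4 \left(L - u\right) = - 4 L + 4 u$)
$Z = 60$ ($Z = 10 \cdot 6 = 60$)
$d{\left(g,w \right)} = - \frac{4 w}{5} + \frac{4 g}{5}$ ($d{\left(g,w \right)} = \frac{- 4 g + 4 w}{-5} = \left(- 4 g + 4 w\right) \left(- \frac{1}{5}\right) = - \frac{4 w}{5} + \frac{4 g}{5}$)
$Q{\left(C \right)} = - \frac{1}{54}$ ($Q{\left(C \right)} = - \frac{1}{9 \cdot 6} = \left(- \frac{1}{9}\right) \frac{1}{6} = - \frac{1}{54}$)
$\left(d{\left(12,\left(-1\right) \left(-1\right) \right)} + Q{\left(Z \right)}\right)^{2} = \left(\left(- \frac{4 \left(\left(-1\right) \left(-1\right)\right)}{5} + \frac{4}{5} \cdot 12\right) - \frac{1}{54}\right)^{2} = \left(\left(\left(- \frac{4}{5}\right) 1 + \frac{48}{5}\right) - \frac{1}{54}\right)^{2} = \left(\left(- \frac{4}{5} + \frac{48}{5}\right) - \frac{1}{54}\right)^{2} = \left(\frac{44}{5} - \frac{1}{54}\right)^{2} = \left(\frac{2371}{270}\right)^{2} = \frac{5621641}{72900}$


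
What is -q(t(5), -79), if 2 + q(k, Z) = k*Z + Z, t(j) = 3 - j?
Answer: -77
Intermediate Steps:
q(k, Z) = -2 + Z + Z*k (q(k, Z) = -2 + (k*Z + Z) = -2 + (Z*k + Z) = -2 + (Z + Z*k) = -2 + Z + Z*k)
-q(t(5), -79) = -(-2 - 79 - 79*(3 - 1*5)) = -(-2 - 79 - 79*(3 - 5)) = -(-2 - 79 - 79*(-2)) = -(-2 - 79 + 158) = -1*77 = -77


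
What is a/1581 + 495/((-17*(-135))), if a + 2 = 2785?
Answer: 3124/1581 ≈ 1.9760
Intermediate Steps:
a = 2783 (a = -2 + 2785 = 2783)
a/1581 + 495/((-17*(-135))) = 2783/1581 + 495/((-17*(-135))) = 2783*(1/1581) + 495/2295 = 2783/1581 + 495*(1/2295) = 2783/1581 + 11/51 = 3124/1581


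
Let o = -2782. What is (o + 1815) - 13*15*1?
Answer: -1162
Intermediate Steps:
(o + 1815) - 13*15*1 = (-2782 + 1815) - 13*15*1 = -967 - 195*1 = -967 - 195 = -1162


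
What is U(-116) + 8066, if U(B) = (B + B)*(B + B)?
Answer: 61890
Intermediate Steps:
U(B) = 4*B**2 (U(B) = (2*B)*(2*B) = 4*B**2)
U(-116) + 8066 = 4*(-116)**2 + 8066 = 4*13456 + 8066 = 53824 + 8066 = 61890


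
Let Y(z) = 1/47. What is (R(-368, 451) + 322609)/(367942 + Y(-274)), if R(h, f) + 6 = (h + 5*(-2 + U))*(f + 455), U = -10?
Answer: -612551/3458655 ≈ -0.17711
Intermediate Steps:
Y(z) = 1/47
R(h, f) = -6 + (-60 + h)*(455 + f) (R(h, f) = -6 + (h + 5*(-2 - 10))*(f + 455) = -6 + (h + 5*(-12))*(455 + f) = -6 + (h - 60)*(455 + f) = -6 + (-60 + h)*(455 + f))
(R(-368, 451) + 322609)/(367942 + Y(-274)) = ((-27306 - 60*451 + 455*(-368) + 451*(-368)) + 322609)/(367942 + 1/47) = ((-27306 - 27060 - 167440 - 165968) + 322609)/(17293275/47) = (-387774 + 322609)*(47/17293275) = -65165*47/17293275 = -612551/3458655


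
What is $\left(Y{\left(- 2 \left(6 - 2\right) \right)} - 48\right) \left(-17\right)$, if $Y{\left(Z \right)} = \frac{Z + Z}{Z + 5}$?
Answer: $\frac{2176}{3} \approx 725.33$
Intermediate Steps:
$Y{\left(Z \right)} = \frac{2 Z}{5 + Z}$
$\left(Y{\left(- 2 \left(6 - 2\right) \right)} - 48\right) \left(-17\right) = \left(\frac{2 \left(- 2 \left(6 - 2\right)\right)}{5 - 2 \left(6 - 2\right)} - 48\right) \left(-17\right) = \left(\frac{2 \left(\left(-2\right) 4\right)}{5 - 8} - 48\right) \left(-17\right) = \left(2 \left(-8\right) \frac{1}{5 - 8} - 48\right) \left(-17\right) = \left(2 \left(-8\right) \frac{1}{-3} - 48\right) \left(-17\right) = \left(2 \left(-8\right) \left(- \frac{1}{3}\right) - 48\right) \left(-17\right) = \left(\frac{16}{3} - 48\right) \left(-17\right) = \left(- \frac{128}{3}\right) \left(-17\right) = \frac{2176}{3}$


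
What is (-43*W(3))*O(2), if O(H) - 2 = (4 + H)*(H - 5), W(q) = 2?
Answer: 1376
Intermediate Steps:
O(H) = 2 + (-5 + H)*(4 + H) (O(H) = 2 + (4 + H)*(H - 5) = 2 + (4 + H)*(-5 + H) = 2 + (-5 + H)*(4 + H))
(-43*W(3))*O(2) = (-43*2)*(-18 + 2² - 1*2) = -86*(-18 + 4 - 2) = -86*(-16) = 1376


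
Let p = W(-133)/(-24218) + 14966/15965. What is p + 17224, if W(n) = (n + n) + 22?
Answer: 3329930037464/193320185 ≈ 17225.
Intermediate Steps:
W(n) = 22 + 2*n (W(n) = 2*n + 22 = 22 + 2*n)
p = 183171024/193320185 (p = (22 + 2*(-133))/(-24218) + 14966/15965 = (22 - 266)*(-1/24218) + 14966*(1/15965) = -244*(-1/24218) + 14966/15965 = 122/12109 + 14966/15965 = 183171024/193320185 ≈ 0.94750)
p + 17224 = 183171024/193320185 + 17224 = 3329930037464/193320185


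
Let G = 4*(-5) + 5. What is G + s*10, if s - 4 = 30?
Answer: 325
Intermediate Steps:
G = -15 (G = -20 + 5 = -15)
s = 34 (s = 4 + 30 = 34)
G + s*10 = -15 + 34*10 = -15 + 340 = 325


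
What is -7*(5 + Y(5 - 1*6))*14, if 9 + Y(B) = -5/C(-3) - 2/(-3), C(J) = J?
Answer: 490/3 ≈ 163.33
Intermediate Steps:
Y(B) = -20/3 (Y(B) = -9 + (-5/(-3) - 2/(-3)) = -9 + (-5*(-⅓) - 2*(-⅓)) = -9 + (5/3 + ⅔) = -9 + 7/3 = -20/3)
-7*(5 + Y(5 - 1*6))*14 = -7*(5 - 20/3)*14 = -7*(-5/3)*14 = (35/3)*14 = 490/3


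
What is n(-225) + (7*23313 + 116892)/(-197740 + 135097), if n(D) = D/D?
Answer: -72480/20881 ≈ -3.4711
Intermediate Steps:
n(D) = 1
n(-225) + (7*23313 + 116892)/(-197740 + 135097) = 1 + (7*23313 + 116892)/(-197740 + 135097) = 1 + (163191 + 116892)/(-62643) = 1 + 280083*(-1/62643) = 1 - 93361/20881 = -72480/20881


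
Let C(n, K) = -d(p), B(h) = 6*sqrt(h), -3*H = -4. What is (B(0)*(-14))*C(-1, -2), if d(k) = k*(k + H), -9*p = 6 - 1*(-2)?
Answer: 0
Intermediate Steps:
H = 4/3 (H = -1/3*(-4) = 4/3 ≈ 1.3333)
p = -8/9 (p = -(6 - 1*(-2))/9 = -(6 + 2)/9 = -1/9*8 = -8/9 ≈ -0.88889)
d(k) = k*(4/3 + k) (d(k) = k*(k + 4/3) = k*(4/3 + k))
C(n, K) = 32/81 (C(n, K) = -(-8)*(4 + 3*(-8/9))/(3*9) = -(-8)*(4 - 8/3)/(3*9) = -(-8)*4/(3*9*3) = -1*(-32/81) = 32/81)
(B(0)*(-14))*C(-1, -2) = ((6*sqrt(0))*(-14))*(32/81) = ((6*0)*(-14))*(32/81) = (0*(-14))*(32/81) = 0*(32/81) = 0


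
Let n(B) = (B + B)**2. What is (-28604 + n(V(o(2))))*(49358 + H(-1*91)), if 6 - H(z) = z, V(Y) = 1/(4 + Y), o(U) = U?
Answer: -1414605325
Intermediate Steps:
n(B) = 4*B**2 (n(B) = (2*B)**2 = 4*B**2)
H(z) = 6 - z
(-28604 + n(V(o(2))))*(49358 + H(-1*91)) = (-28604 + 4*(1/(4 + 2))**2)*(49358 + (6 - (-1)*91)) = (-28604 + 4*(1/6)**2)*(49358 + (6 - 1*(-91))) = (-28604 + 4*(1/6)**2)*(49358 + (6 + 91)) = (-28604 + 4*(1/36))*(49358 + 97) = (-28604 + 1/9)*49455 = -257435/9*49455 = -1414605325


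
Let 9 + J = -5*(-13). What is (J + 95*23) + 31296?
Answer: 33537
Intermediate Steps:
J = 56 (J = -9 - 5*(-13) = -9 + 65 = 56)
(J + 95*23) + 31296 = (56 + 95*23) + 31296 = (56 + 2185) + 31296 = 2241 + 31296 = 33537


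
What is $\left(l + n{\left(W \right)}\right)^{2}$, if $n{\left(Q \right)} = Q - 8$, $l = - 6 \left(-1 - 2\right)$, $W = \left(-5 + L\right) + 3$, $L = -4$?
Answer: $16$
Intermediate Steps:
$W = -6$ ($W = \left(-5 - 4\right) + 3 = -9 + 3 = -6$)
$l = 18$ ($l = \left(-6\right) \left(-3\right) = 18$)
$n{\left(Q \right)} = -8 + Q$ ($n{\left(Q \right)} = Q - 8 = -8 + Q$)
$\left(l + n{\left(W \right)}\right)^{2} = \left(18 - 14\right)^{2} = 4^{2} = 16$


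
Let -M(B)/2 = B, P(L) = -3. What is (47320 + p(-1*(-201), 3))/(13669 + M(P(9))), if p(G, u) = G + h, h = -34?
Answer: 47487/13675 ≈ 3.4725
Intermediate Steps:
p(G, u) = -34 + G (p(G, u) = G - 34 = -34 + G)
M(B) = -2*B
(47320 + p(-1*(-201), 3))/(13669 + M(P(9))) = (47320 + (-34 - 1*(-201)))/(13669 - 2*(-3)) = (47320 + (-34 + 201))/(13669 + 6) = (47320 + 167)/13675 = 47487*(1/13675) = 47487/13675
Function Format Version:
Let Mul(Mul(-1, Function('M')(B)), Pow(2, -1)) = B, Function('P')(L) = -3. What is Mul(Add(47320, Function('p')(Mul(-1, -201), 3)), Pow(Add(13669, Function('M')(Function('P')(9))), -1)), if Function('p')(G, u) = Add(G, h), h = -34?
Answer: Rational(47487, 13675) ≈ 3.4725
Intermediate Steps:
Function('p')(G, u) = Add(-34, G) (Function('p')(G, u) = Add(G, -34) = Add(-34, G))
Function('M')(B) = Mul(-2, B)
Mul(Add(47320, Function('p')(Mul(-1, -201), 3)), Pow(Add(13669, Function('M')(Function('P')(9))), -1)) = Mul(Add(47320, Add(-34, Mul(-1, -201))), Pow(Add(13669, Mul(-2, -3)), -1)) = Mul(Add(47320, Add(-34, 201)), Pow(Add(13669, 6), -1)) = Mul(Add(47320, 167), Pow(13675, -1)) = Mul(47487, Rational(1, 13675)) = Rational(47487, 13675)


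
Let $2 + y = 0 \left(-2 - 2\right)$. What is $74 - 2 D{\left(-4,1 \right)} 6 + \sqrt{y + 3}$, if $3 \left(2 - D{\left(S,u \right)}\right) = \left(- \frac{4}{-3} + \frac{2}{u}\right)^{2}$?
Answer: $\frac{13625}{9} \approx 1513.9$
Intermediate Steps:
$D{\left(S,u \right)} = 2 - \frac{\left(\frac{4}{3} + \frac{2}{u}\right)^{2}}{3}$ ($D{\left(S,u \right)} = 2 - \frac{\left(- \frac{4}{-3} + \frac{2}{u}\right)^{2}}{3} = 2 - \frac{\left(\left(-4\right) \left(- \frac{1}{3}\right) + \frac{2}{u}\right)^{2}}{3} = 2 - \frac{\left(\frac{4}{3} + \frac{2}{u}\right)^{2}}{3}$)
$y = -2$ ($y = -2 + 0 \left(-2 - 2\right) = -2 + 0 \left(-4\right) = -2 + 0 = -2$)
$74 - 2 D{\left(-4,1 \right)} 6 + \sqrt{y + 3} = 74 - 2 \frac{2 \left(-18 - 24 + 19 \cdot 1^{2}\right)}{27 \cdot 1} \cdot 6 + \sqrt{-2 + 3} = 74 - 2 \cdot \frac{2}{27} \cdot 1 \left(-18 - 24 + 19 \cdot 1\right) 6 + \sqrt{1} = 74 - 2 \cdot \frac{2}{27} \cdot 1 \left(-18 - 24 + 19\right) 6 + 1 = 74 - 2 \cdot \frac{2}{27} \cdot 1 \left(-23\right) 6 + 1 = 74 \left(-2\right) \left(- \frac{46}{27}\right) 6 + 1 = 74 \cdot \frac{92}{27} \cdot 6 + 1 = 74 \cdot \frac{184}{9} + 1 = \frac{13616}{9} + 1 = \frac{13625}{9}$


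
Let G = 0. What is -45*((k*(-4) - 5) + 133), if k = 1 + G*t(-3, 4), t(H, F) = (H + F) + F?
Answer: -5580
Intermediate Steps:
t(H, F) = H + 2*F (t(H, F) = (F + H) + F = H + 2*F)
k = 1 (k = 1 + 0*(-3 + 2*4) = 1 + 0*(-3 + 8) = 1 + 0*5 = 1 + 0 = 1)
-45*((k*(-4) - 5) + 133) = -45*((1*(-4) - 5) + 133) = -45*((-4 - 5) + 133) = -45*(-9 + 133) = -45*124 = -5580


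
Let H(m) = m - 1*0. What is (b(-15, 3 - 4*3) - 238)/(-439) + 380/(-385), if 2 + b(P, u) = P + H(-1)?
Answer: -13652/33803 ≈ -0.40387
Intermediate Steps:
H(m) = m (H(m) = m + 0 = m)
b(P, u) = -3 + P (b(P, u) = -2 + (P - 1) = -2 + (-1 + P) = -3 + P)
(b(-15, 3 - 4*3) - 238)/(-439) + 380/(-385) = ((-3 - 15) - 238)/(-439) + 380/(-385) = (-18 - 238)*(-1/439) + 380*(-1/385) = -256*(-1/439) - 76/77 = 256/439 - 76/77 = -13652/33803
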